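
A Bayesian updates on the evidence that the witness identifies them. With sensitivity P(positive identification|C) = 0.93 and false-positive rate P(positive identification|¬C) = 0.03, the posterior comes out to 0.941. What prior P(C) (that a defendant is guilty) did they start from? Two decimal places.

Bayes' rule in odds form gives O(C|E) = O(C)·[P(E|C)/P(E|¬C)], hence O(C) = O(C|E)/LR.
Posterior odds = 0.941/(1−0.941) = 15.9492. LR = 0.93/0.03 = 31.0000.
Prior odds = 15.9492/31.0000 = 0.5145, so P(C) = 0.5145/(1+0.5145) ≈ 0.34.

P(C) = 0.34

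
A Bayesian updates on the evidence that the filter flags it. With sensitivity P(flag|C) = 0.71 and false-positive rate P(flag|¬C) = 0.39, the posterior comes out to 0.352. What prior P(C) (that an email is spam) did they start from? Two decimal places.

Bayes' rule in odds form gives O(C|E) = O(C)·[P(E|C)/P(E|¬C)], hence O(C) = O(C|E)/LR.
Posterior odds = 0.352/(1−0.352) = 0.5432. LR = 0.71/0.39 = 1.8205.
Prior odds = 0.5432/1.8205 = 0.2984, so P(C) = 0.2984/(1+0.2984) ≈ 0.23.

P(C) = 0.23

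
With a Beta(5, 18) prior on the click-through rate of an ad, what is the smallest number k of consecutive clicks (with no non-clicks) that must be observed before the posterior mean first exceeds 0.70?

k = 38

After k clicks and 0 non-clicks the posterior is Beta(5+k, 18), with mean (5+k)/(5+18+k).
Set (5+k)/(23+k) > 0.70 and solve: k > (0.70·23 − 5)/(1 − 0.70) = 37.000.
The smallest integer exceeding 37.000 is 38, and checking k=38: (43)/(61) = 0.7049 > 0.70.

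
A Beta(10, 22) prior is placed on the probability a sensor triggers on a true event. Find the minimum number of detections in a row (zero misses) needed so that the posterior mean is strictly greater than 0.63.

k = 28

After k detections and 0 misses the posterior is Beta(10+k, 22), with mean (10+k)/(10+22+k).
Set (10+k)/(32+k) > 0.63 and solve: k > (0.63·32 − 10)/(1 − 0.63) = 27.459.
The smallest integer exceeding 27.459 is 28.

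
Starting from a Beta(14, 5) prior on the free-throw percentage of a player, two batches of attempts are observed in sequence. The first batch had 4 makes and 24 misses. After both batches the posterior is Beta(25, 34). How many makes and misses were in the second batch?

7 makes and 5 misses

Sequential conjugate updates are equivalent to a single update on the pooled data, so total successes = posterior α − prior α and total failures = posterior β − prior β.
Total across both batches: 25−14=11 makes, 34−5=29 misses.
Subtract the first batch: 11−4=7 makes and 29−24=5 misses.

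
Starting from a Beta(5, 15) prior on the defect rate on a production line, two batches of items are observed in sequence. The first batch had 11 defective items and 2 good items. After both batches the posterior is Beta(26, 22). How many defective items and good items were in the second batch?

Sequential conjugate updates are equivalent to a single update on the pooled data, so total successes = posterior α − prior α and total failures = posterior β − prior β.
Total across both batches: 26−5=21 defective items, 22−15=7 good items.
Subtract the first batch: 21−11=10 defective items and 7−2=5 good items.

10 defective items and 5 good items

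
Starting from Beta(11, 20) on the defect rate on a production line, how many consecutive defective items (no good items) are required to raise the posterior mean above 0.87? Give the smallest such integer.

k = 123

After k defective items and 0 good items the posterior is Beta(11+k, 20), with mean (11+k)/(11+20+k).
Set (11+k)/(31+k) > 0.87 and solve: k > (0.87·31 − 11)/(1 − 0.87) = 122.846.
The smallest integer exceeding 122.846 is 123, and checking k=123: (134)/(154) = 0.8701 > 0.87.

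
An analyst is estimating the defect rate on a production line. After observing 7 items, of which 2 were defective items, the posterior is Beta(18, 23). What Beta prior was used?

Under Beta–binomial conjugacy the posterior parameters are (a+s, b+f).
So a = 18 − 2 = 16 and b = 23 − 5 = 18.

Beta(16, 18)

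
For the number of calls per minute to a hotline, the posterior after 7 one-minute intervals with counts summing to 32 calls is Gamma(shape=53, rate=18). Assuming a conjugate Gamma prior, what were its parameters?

Gamma–Poisson conjugacy: posterior shape = α + Σxᵢ, posterior rate = β + n.
So α = 53 − 32 = 21 and β = 18 − 7 = 11.

Gamma(shape=21, rate=11)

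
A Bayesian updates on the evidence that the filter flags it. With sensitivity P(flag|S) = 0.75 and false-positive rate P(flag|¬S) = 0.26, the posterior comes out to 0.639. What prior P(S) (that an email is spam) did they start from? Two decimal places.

In odds form, posterior odds = prior odds × likelihood ratio, so prior odds = posterior odds ÷ LR.
Posterior odds = 0.639/(1−0.639) = 1.7701. LR = 0.75/0.26 = 2.8846.
Prior odds = 1.7701/2.8846 = 0.6136, so P(S) = 0.6136/(1+0.6136) ≈ 0.38.

P(S) = 0.38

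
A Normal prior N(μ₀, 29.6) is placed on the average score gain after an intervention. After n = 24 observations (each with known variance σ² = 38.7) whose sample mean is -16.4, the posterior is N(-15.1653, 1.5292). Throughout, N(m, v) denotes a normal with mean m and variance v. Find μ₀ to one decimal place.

μ₀ = 7.5

With known observation variance, the Normal–Normal posterior has precision τ_n = τ₀ + n/σ² and mean μ_n = (τ₀μ₀ + (n/σ²)x̄)/τ_n.
Here τ₀ = 1/29.6 = 0.033784 and τ_data = 24/38.7 = 0.620155, so τ_n = 0.653939.
Rearranging for μ₀: μ₀ = (μ_n·τ_n − τ_data·x̄)/τ₀ = (-15.1653·0.653939 − 0.620155·-16.4) / 0.033784 = 0.253361/0.033784 ≈ 7.5.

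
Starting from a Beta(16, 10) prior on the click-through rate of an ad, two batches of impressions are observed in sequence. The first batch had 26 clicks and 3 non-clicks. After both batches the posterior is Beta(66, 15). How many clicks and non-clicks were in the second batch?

Because Beta–binomial updating is additive in the counts, the combined data contributed (α_post−α_prior, β_post−β_prior) successes and failures.
Total across both batches: 66−16=50 clicks, 15−10=5 non-clicks.
Subtract the first batch: 50−26=24 clicks and 5−3=2 non-clicks.

24 clicks and 2 non-clicks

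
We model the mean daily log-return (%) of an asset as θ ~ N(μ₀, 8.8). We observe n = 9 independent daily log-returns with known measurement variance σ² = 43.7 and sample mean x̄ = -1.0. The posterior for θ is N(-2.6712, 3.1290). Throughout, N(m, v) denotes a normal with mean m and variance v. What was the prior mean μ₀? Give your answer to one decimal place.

μ₀ = -5.7

With known observation variance, the Normal–Normal posterior has precision τ_n = τ₀ + n/σ² and mean μ_n = (τ₀μ₀ + (n/σ²)x̄)/τ_n.
Here τ₀ = 1/8.8 = 0.113636 and τ_data = 9/43.7 = 0.205950, so τ_n = 0.319586.
Rearranging for μ₀: μ₀ = (μ_n·τ_n − τ_data·x̄)/τ₀ = (-2.6712·0.319586 − 0.205950·-1.0) / 0.113636 = -0.647728/0.113636 ≈ -5.7.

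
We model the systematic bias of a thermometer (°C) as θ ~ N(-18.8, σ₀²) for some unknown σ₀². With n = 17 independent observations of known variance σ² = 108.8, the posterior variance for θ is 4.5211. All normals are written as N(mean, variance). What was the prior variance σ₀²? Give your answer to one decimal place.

Posterior precision equals prior precision plus data precision: 1/σ_n² = 1/σ₀² + n/σ².
So 1/σ₀² = 1/4.5211 − 17/108.8 = 0.221185 − 0.156250 = 0.064935.
Hence σ₀² = 1/0.064935 ≈ 15.4.

σ₀² = 15.4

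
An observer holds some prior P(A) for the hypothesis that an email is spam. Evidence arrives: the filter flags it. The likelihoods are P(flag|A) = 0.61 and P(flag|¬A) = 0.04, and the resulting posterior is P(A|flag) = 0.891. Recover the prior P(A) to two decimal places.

In odds form, posterior odds = prior odds × likelihood ratio, so prior odds = posterior odds ÷ LR.
Posterior odds = 0.891/(1−0.891) = 8.1743. LR = 0.61/0.04 = 15.2500.
Prior odds = 8.1743/15.2500 = 0.5360, so P(A) = 0.5360/(1+0.5360) ≈ 0.35.

P(A) = 0.35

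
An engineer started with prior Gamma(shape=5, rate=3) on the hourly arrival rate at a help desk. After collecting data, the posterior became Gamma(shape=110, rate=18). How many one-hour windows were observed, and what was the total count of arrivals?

A Gamma(α, β) prior (rate parametrization) on a Poisson rate with n observations summing to S gives posterior Gamma(α+S, β+n).
Matching: Σxᵢ = 110 − 5 = 105 and n = 18 − 3 = 15.

n = 15 one-hour windows with total 105 arrivals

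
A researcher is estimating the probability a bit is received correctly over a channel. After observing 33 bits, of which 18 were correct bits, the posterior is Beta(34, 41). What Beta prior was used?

A Beta(a, b) prior with s successes and f failures in binomial data gives a Beta(a+s, b+f) posterior.
Subtract the data counts: 34−18=16, 41−15=26.

Beta(16, 26)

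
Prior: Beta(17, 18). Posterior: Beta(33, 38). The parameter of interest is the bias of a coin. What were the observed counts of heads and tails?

16 heads and 20 tails

Beta is conjugate to the binomial likelihood: posterior = Beta(α+s, β+f).
Match parameters: s=33−17=16, f=38−18=20.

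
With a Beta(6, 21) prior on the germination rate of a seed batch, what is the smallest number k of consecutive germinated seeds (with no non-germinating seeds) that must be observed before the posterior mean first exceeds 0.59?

After k germinated seeds and 0 non-germinating seeds the posterior is Beta(6+k, 21), with mean (6+k)/(6+21+k).
Set (6+k)/(27+k) > 0.59 and solve: k > (0.59·27 − 6)/(1 − 0.59) = 24.220.
The smallest integer exceeding 24.220 is 25, and checking k=25: (31)/(52) = 0.5962 > 0.59.

k = 25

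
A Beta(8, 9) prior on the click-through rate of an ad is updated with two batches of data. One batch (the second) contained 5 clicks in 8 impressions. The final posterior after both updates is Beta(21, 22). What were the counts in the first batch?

Sequential conjugate updates are equivalent to a single update on the pooled data, so total successes = posterior α − prior α and total failures = posterior β − prior β.
Total across both batches: 21−8=13 clicks, 22−9=13 non-clicks.
Subtract the second batch: 13−5=8 clicks and 13−3=10 non-clicks.

8 clicks and 10 non-clicks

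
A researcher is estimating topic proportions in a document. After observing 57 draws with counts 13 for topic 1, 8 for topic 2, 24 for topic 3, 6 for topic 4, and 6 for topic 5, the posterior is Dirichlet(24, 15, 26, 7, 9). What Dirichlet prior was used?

For a Dirichlet(α) prior with multinomial counts c, the posterior is Dirichlet(α + c) componentwise.
Subtract each count from the matching posterior parameter: 24−13=11, 15−8=7, 26−24=2, 7−6=1, 9−6=3.

Dirichlet(11, 7, 2, 1, 3)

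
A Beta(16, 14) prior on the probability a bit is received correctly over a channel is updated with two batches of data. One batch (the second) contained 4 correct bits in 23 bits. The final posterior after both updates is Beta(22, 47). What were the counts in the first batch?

2 correct bits and 14 errors

Because Beta–binomial updating is additive in the counts, the combined data contributed (α_post−α_prior, β_post−β_prior) successes and failures.
Total across both batches: 22−16=6 correct bits, 47−14=33 errors.
Subtract the second batch: 6−4=2 correct bits and 33−19=14 errors.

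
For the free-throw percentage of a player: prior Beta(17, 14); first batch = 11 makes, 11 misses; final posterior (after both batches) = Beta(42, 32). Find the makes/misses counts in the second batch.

Sequential conjugate updates are equivalent to a single update on the pooled data, so total successes = posterior α − prior α and total failures = posterior β − prior β.
Total across both batches: 42−17=25 makes, 32−14=18 misses.
Subtract the first batch: 25−11=14 makes and 18−11=7 misses.

14 makes and 7 misses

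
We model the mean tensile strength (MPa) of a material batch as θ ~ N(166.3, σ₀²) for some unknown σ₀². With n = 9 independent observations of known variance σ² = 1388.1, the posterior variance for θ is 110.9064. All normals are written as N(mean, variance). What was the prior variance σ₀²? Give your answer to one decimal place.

σ₀² = 394.8

For the Normal–Normal model with known σ², precisions add: τ_n = τ₀ + n/σ².
So 1/σ₀² = 1/110.9064 − 9/1388.1 = 0.009017 − 0.006484 = 0.002533.
Hence σ₀² = 1/0.002533 ≈ 394.8.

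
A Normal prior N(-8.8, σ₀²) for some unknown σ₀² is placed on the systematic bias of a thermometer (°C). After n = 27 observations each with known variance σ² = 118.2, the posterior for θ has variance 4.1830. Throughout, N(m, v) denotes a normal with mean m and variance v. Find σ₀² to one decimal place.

σ₀² = 94.0

For the Normal–Normal model with known σ², precisions add: τ_n = τ₀ + n/σ².
So 1/σ₀² = 1/4.1830 − 27/118.2 = 0.239063 − 0.228426 = 0.010637.
Hence σ₀² = 1/0.010637 ≈ 94.0.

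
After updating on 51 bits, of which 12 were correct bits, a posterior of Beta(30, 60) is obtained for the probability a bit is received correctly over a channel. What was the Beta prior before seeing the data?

Beta is conjugate to the binomial likelihood: posterior = Beta(a+s, b+f).
So a = 30 − 12 = 18 and b = 60 − 39 = 21.

Beta(18, 21)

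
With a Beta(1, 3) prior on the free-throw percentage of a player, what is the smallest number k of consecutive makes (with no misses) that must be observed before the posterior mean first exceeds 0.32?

After k makes and 0 misses the posterior is Beta(1+k, 3), with mean (1+k)/(1+3+k).
Set (1+k)/(4+k) > 0.32 and solve: k > (0.32·4 − 1)/(1 − 0.32) = 0.412.
The smallest integer exceeding 0.412 is 1.

k = 1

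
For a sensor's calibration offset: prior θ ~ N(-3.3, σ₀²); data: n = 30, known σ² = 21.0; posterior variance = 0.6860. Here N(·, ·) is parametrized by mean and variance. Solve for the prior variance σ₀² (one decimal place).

Posterior precision equals prior precision plus data precision: 1/σ_n² = 1/σ₀² + n/σ².
So 1/σ₀² = 1/0.6860 − 30/21.0 = 1.457726 − 1.428571 = 0.029155.
Hence σ₀² = 1/0.029155 ≈ 34.3.

σ₀² = 34.3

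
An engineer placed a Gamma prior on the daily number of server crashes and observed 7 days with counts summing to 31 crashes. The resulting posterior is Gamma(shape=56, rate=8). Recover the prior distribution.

Gamma(shape=25, rate=1)

A Gamma(α, β) prior (rate parametrization) on a Poisson rate with n observations summing to S gives posterior Gamma(α+S, β+n).
So α = 56 − 31 = 25 and β = 8 − 7 = 1.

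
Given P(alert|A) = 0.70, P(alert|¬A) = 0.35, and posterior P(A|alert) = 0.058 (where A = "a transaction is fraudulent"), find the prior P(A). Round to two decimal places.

In odds form, posterior odds = prior odds × likelihood ratio, so prior odds = posterior odds ÷ LR.
Posterior odds = 0.058/(1−0.058) = 0.0616. LR = 0.70/0.35 = 2.0000.
Prior odds = 0.0616/2.0000 = 0.0308, so P(A) = 0.0308/(1+0.0308) ≈ 0.03.

P(A) = 0.03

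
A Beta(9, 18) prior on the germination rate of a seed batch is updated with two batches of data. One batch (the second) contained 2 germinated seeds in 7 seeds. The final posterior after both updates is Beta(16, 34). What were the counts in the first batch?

5 germinated seeds and 11 non-germinating seeds

Sequential conjugate updates are equivalent to a single update on the pooled data, so total successes = posterior α − prior α and total failures = posterior β − prior β.
Total across both batches: 16−9=7 germinated seeds, 34−18=16 non-germinating seeds.
Subtract the second batch: 7−2=5 germinated seeds and 16−5=11 non-germinating seeds.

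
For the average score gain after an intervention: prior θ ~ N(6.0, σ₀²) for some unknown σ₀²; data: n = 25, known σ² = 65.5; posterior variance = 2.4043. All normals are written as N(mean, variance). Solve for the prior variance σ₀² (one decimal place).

σ₀² = 29.2

For the Normal–Normal model with known σ², precisions add: τ_n = τ₀ + n/σ².
So 1/σ₀² = 1/2.4043 − 25/65.5 = 0.415921 − 0.381679 = 0.034242.
Hence σ₀² = 1/0.034242 ≈ 29.2.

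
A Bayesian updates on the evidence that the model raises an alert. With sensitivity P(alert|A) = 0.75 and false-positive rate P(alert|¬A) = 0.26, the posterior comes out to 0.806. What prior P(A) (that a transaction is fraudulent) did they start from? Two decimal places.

In odds form, posterior odds = prior odds × likelihood ratio, so prior odds = posterior odds ÷ LR.
Posterior odds = 0.806/(1−0.806) = 4.1546. LR = 0.75/0.26 = 2.8846.
Prior odds = 4.1546/2.8846 = 1.4403, so P(A) = 1.4403/(1+1.4403) ≈ 0.59.

P(A) = 0.59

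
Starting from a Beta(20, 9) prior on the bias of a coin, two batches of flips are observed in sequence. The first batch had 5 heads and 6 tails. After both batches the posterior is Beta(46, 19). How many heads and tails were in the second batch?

Sequential conjugate updates are equivalent to a single update on the pooled data, so total successes = posterior α − prior α and total failures = posterior β − prior β.
Total across both batches: 46−20=26 heads, 19−9=10 tails.
Subtract the first batch: 26−5=21 heads and 10−6=4 tails.

21 heads and 4 tails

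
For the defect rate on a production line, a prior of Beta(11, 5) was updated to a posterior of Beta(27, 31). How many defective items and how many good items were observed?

Beta is conjugate to the binomial likelihood: posterior = Beta(α+s, β+f).
So s = 27 − 11 = 16 and f = 31 − 5 = 26.

16 defective items and 26 good items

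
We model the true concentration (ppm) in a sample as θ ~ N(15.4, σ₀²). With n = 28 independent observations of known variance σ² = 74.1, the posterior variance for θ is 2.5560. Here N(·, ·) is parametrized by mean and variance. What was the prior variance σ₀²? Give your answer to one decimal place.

Posterior precision equals prior precision plus data precision: 1/σ_n² = 1/σ₀² + n/σ².
So 1/σ₀² = 1/2.5560 − 28/74.1 = 0.391236 − 0.377868 = 0.013368.
Hence σ₀² = 1/0.013368 ≈ 74.8.

σ₀² = 74.8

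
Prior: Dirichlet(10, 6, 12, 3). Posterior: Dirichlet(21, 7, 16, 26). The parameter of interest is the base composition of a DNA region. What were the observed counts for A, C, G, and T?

counts (11, 1, 4, 23)

For a Dirichlet(α) prior with multinomial counts c, the posterior is Dirichlet(α + c) componentwise.
Counts are posterior − prior componentwise: 21−10=11, 7−6=1, 16−12=4, 26−3=23.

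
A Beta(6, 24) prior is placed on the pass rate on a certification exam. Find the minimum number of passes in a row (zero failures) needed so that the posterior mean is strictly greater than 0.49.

k = 18

After k passes and 0 failures the posterior is Beta(6+k, 24), with mean (6+k)/(6+24+k).
Set (6+k)/(30+k) > 0.49 and solve: k > (0.49·30 − 6)/(1 − 0.49) = 17.059.
The smallest integer exceeding 17.059 is 18.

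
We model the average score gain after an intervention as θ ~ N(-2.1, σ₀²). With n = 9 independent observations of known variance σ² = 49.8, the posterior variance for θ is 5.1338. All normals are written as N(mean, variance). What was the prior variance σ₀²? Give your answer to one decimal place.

Posterior precision equals prior precision plus data precision: 1/σ_n² = 1/σ₀² + n/σ².
So 1/σ₀² = 1/5.1338 − 9/49.8 = 0.194787 − 0.180723 = 0.014064.
Hence σ₀² = 1/0.014064 ≈ 71.1.

σ₀² = 71.1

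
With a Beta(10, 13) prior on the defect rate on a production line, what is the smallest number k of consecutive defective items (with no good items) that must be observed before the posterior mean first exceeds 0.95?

k = 238

After k defective items and 0 good items the posterior is Beta(10+k, 13), with mean (10+k)/(10+13+k).
Set (10+k)/(23+k) > 0.95 and solve: k > (0.95·23 − 10)/(1 − 0.95) = 237.000.
The smallest integer exceeding 237.000 is 238, and checking k=238: (248)/(261) = 0.9502 > 0.95.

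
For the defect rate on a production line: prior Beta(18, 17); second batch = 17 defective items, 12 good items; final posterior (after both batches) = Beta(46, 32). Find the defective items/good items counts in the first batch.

Because Beta–binomial updating is additive in the counts, the combined data contributed (α_post−α_prior, β_post−β_prior) successes and failures.
Total across both batches: 46−18=28 defective items, 32−17=15 good items.
Subtract the second batch: 28−17=11 defective items and 15−12=3 good items.

11 defective items and 3 good items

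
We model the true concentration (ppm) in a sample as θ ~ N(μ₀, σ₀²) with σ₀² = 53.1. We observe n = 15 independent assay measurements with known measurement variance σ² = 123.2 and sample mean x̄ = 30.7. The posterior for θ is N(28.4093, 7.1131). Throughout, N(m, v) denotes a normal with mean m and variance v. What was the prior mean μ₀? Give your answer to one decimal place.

With known observation variance, the Normal–Normal posterior has precision τ_n = τ₀ + n/σ² and mean μ_n = (τ₀μ₀ + (n/σ²)x̄)/τ_n.
Here τ₀ = 1/53.1 = 0.018832 and τ_data = 15/123.2 = 0.121753, so τ_n = 0.140585.
Rearranging for μ₀: μ₀ = (μ_n·τ_n − τ_data·x̄)/τ₀ = (28.4093·0.140585 − 0.121753·30.7) / 0.018832 = 0.256104/0.018832 ≈ 13.6.

μ₀ = 13.6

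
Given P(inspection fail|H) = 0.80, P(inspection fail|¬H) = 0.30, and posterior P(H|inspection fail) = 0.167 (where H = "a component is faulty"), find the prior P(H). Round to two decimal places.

P(H) = 0.07

In odds form, posterior odds = prior odds × likelihood ratio, so prior odds = posterior odds ÷ LR.
Posterior odds = 0.167/(1−0.167) = 0.2005. LR = 0.80/0.30 = 2.6667.
Prior odds = 0.2005/2.6667 = 0.0752, so P(H) = 0.0752/(1+0.0752) ≈ 0.07.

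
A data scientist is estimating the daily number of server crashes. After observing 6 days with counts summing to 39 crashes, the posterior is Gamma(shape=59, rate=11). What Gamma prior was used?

Gamma(shape=20, rate=5)

A Gamma(α, β) prior (rate parametrization) on a Poisson rate with n observations summing to S gives posterior Gamma(α+S, β+n).
So α = 59 − 39 = 20 and β = 11 − 6 = 5.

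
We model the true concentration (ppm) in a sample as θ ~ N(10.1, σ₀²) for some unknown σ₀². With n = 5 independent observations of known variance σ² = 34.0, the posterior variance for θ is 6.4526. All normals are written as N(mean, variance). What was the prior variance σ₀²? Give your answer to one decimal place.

Posterior precision equals prior precision plus data precision: 1/σ_n² = 1/σ₀² + n/σ².
So 1/σ₀² = 1/6.4526 − 5/34.0 = 0.154976 − 0.147059 = 0.007917.
Hence σ₀² = 1/0.007917 ≈ 126.3.

σ₀² = 126.3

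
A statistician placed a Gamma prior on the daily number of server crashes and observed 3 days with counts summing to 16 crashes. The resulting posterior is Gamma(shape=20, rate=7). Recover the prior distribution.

A Gamma(α, β) prior (rate parametrization) on a Poisson rate with n observations summing to S gives posterior Gamma(α+S, β+n).
So α = 20 − 16 = 4 and β = 7 − 3 = 4.

Gamma(shape=4, rate=4)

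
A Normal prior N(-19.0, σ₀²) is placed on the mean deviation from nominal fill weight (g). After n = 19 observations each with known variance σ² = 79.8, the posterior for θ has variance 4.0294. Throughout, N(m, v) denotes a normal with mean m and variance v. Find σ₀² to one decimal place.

σ₀² = 99.2

For the Normal–Normal model with known σ², precisions add: τ_n = τ₀ + n/σ².
So 1/σ₀² = 1/4.0294 − 19/79.8 = 0.248176 − 0.238095 = 0.010081.
Hence σ₀² = 1/0.010081 ≈ 99.2.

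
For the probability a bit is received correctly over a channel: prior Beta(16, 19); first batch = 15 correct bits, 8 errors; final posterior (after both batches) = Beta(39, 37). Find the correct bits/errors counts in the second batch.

Because Beta–binomial updating is additive in the counts, the combined data contributed (α_post−α_prior, β_post−β_prior) successes and failures.
Total across both batches: 39−16=23 correct bits, 37−19=18 errors.
Subtract the first batch: 23−15=8 correct bits and 18−8=10 errors.

8 correct bits and 10 errors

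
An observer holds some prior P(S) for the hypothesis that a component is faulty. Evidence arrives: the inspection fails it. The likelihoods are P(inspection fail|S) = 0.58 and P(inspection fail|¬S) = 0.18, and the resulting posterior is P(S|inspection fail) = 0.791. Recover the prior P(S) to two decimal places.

P(S) = 0.54

In odds form, posterior odds = prior odds × likelihood ratio, so prior odds = posterior odds ÷ LR.
Posterior odds = 0.791/(1−0.791) = 3.7847. LR = 0.58/0.18 = 3.2222.
Prior odds = 3.7847/3.2222 = 1.1746, so P(S) = 1.1746/(1+1.1746) ≈ 0.54.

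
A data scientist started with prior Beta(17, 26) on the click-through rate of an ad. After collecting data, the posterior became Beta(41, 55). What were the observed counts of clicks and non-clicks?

24 clicks and 29 non-clicks

A Beta(a, b) prior with s successes and f failures in binomial data gives a Beta(a+s, b+f) posterior.
So s = 41 − 17 = 24 and f = 55 − 26 = 29.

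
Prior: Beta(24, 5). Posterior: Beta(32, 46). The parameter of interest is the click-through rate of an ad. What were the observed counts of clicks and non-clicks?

8 clicks and 41 non-clicks

Beta is conjugate to the binomial likelihood: posterior = Beta(a+s, b+f).
So s = 32 − 24 = 8 and f = 46 − 5 = 41.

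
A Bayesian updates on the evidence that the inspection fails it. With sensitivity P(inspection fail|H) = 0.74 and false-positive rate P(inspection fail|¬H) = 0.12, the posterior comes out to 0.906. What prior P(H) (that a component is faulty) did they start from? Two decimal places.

Bayes' rule in odds form gives O(H|E) = O(H)·[P(E|H)/P(E|¬H)], hence O(H) = O(H|E)/LR.
Posterior odds = 0.906/(1−0.906) = 9.6383. LR = 0.74/0.12 = 6.1667.
Prior odds = 9.6383/6.1667 = 1.5630, so P(H) = 1.5630/(1+1.5630) ≈ 0.61.

P(H) = 0.61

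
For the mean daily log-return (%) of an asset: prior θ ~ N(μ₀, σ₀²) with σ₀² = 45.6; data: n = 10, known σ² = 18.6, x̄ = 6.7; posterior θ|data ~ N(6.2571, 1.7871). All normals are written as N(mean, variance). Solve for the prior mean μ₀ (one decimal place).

μ₀ = -4.6

The posterior mean is a precision-weighted average: μ_n = (τ₀μ₀ + τ_data·x̄)/(τ₀+τ_data), with τ₀=1/σ₀² and τ_data=n/σ².
Here τ₀ = 1/45.6 = 0.021930 and τ_data = 10/18.6 = 0.537634, so τ_n = 0.559564.
Rearranging for μ₀: μ₀ = (μ_n·τ_n − τ_data·x̄)/τ₀ = (6.2571·0.559564 − 0.537634·6.7) / 0.021930 = -0.100900/0.021930 ≈ -4.6.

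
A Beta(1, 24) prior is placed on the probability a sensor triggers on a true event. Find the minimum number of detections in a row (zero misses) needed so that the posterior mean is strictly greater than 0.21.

k = 6

After k detections and 0 misses the posterior is Beta(1+k, 24), with mean (1+k)/(1+24+k).
Set (1+k)/(25+k) > 0.21 and solve: k > (0.21·25 − 1)/(1 − 0.21) = 5.380.
The smallest integer exceeding 5.380 is 6, and checking k=6: (7)/(31) = 0.2258 > 0.21.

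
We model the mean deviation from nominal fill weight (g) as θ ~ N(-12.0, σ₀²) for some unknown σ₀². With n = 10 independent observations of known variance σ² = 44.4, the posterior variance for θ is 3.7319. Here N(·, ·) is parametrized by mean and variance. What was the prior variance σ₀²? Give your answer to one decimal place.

Posterior precision equals prior precision plus data precision: 1/σ_n² = 1/σ₀² + n/σ².
So 1/σ₀² = 1/3.7319 − 10/44.4 = 0.267960 − 0.225225 = 0.042735.
Hence σ₀² = 1/0.042735 ≈ 23.4.

σ₀² = 23.4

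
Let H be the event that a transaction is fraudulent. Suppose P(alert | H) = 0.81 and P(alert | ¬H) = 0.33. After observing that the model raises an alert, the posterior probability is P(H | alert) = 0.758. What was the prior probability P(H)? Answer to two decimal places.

Bayes' rule in odds form gives O(H|E) = O(H)·[P(E|H)/P(E|¬H)], hence O(H) = O(H|E)/LR.
Posterior odds = 0.758/(1−0.758) = 3.1322. LR = 0.81/0.33 = 2.4545.
Prior odds = 3.1322/2.4545 = 1.2761, so P(H) = 1.2761/(1+1.2761) ≈ 0.56.

P(H) = 0.56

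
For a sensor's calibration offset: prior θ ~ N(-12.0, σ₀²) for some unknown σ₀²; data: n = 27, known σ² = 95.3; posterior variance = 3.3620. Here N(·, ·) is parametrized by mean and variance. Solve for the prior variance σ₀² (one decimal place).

Posterior precision equals prior precision plus data precision: 1/σ_n² = 1/σ₀² + n/σ².
So 1/σ₀² = 1/3.3620 − 27/95.3 = 0.297442 − 0.283316 = 0.014126.
Hence σ₀² = 1/0.014126 ≈ 70.8.

σ₀² = 70.8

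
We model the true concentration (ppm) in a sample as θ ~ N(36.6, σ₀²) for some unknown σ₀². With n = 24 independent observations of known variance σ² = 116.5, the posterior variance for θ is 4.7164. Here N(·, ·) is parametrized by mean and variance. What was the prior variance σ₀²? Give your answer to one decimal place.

Posterior precision equals prior precision plus data precision: 1/σ_n² = 1/σ₀² + n/σ².
So 1/σ₀² = 1/4.7164 − 24/116.5 = 0.212026 − 0.206009 = 0.006017.
Hence σ₀² = 1/0.006017 ≈ 166.2.

σ₀² = 166.2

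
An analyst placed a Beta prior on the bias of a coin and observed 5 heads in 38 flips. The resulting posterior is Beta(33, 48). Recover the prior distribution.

A Beta(α, β) prior with s successes and f failures in binomial data gives a Beta(α+s, β+f) posterior.
So α = 33 − 5 = 28 and β = 48 − 33 = 15.

Beta(28, 15)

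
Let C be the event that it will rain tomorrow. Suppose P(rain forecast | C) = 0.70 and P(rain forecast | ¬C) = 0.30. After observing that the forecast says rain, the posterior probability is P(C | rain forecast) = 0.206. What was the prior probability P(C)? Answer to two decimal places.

P(C) = 0.10

Bayes' rule in odds form gives O(C|E) = O(C)·[P(E|C)/P(E|¬C)], hence O(C) = O(C|E)/LR.
Posterior odds = 0.206/(1−0.206) = 0.2594. LR = 0.70/0.30 = 2.3333.
Prior odds = 0.2594/2.3333 = 0.1112, so P(C) = 0.1112/(1+0.1112) ≈ 0.10.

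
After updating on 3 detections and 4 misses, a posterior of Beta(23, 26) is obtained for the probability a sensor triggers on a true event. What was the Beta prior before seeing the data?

Beta(20, 22)

A Beta(a, b) prior with s successes and f failures in binomial data gives a Beta(a+s, b+f) posterior.
So a = 23 − 3 = 20 and b = 26 − 4 = 22.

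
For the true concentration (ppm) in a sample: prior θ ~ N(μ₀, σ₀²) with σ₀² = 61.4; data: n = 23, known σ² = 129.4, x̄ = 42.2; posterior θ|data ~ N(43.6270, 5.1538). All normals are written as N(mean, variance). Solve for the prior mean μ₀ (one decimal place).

μ₀ = 59.2

The posterior mean is a precision-weighted average: μ_n = (τ₀μ₀ + τ_data·x̄)/(τ₀+τ_data), with τ₀=1/σ₀² and τ_data=n/σ².
Here τ₀ = 1/61.4 = 0.016287 and τ_data = 23/129.4 = 0.177743, so τ_n = 0.194030.
Rearranging for μ₀: μ₀ = (μ_n·τ_n − τ_data·x̄)/τ₀ = (43.6270·0.194030 − 0.177743·42.2) / 0.016287 = 0.964192/0.016287 ≈ 59.2.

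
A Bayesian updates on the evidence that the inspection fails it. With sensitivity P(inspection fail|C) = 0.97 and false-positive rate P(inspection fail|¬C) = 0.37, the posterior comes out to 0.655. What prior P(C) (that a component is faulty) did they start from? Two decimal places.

In odds form, posterior odds = prior odds × likelihood ratio, so prior odds = posterior odds ÷ LR.
Posterior odds = 0.655/(1−0.655) = 1.8986. LR = 0.97/0.37 = 2.6216.
Prior odds = 1.8986/2.6216 = 0.7242, so P(C) = 0.7242/(1+0.7242) ≈ 0.42.

P(C) = 0.42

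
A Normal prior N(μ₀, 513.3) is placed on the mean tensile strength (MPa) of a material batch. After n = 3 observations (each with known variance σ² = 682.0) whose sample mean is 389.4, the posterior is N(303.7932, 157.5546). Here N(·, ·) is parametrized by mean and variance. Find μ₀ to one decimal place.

With known observation variance, the Normal–Normal posterior has precision τ_n = τ₀ + n/σ² and mean μ_n = (τ₀μ₀ + (n/σ²)x̄)/τ_n.
Here τ₀ = 1/513.3 = 0.001948 and τ_data = 3/682.0 = 0.004399, so τ_n = 0.006347.
Rearranging for μ₀: μ₀ = (μ_n·τ_n − τ_data·x̄)/τ₀ = (303.7932·0.006347 − 0.004399·389.4) / 0.001948 = 0.215205/0.001948 ≈ 110.5.

μ₀ = 110.5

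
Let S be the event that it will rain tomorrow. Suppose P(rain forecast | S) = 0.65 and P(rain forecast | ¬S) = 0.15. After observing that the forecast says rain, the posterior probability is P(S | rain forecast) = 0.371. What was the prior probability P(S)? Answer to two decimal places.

P(S) = 0.12

In odds form, posterior odds = prior odds × likelihood ratio, so prior odds = posterior odds ÷ LR.
Posterior odds = 0.371/(1−0.371) = 0.5898. LR = 0.65/0.15 = 4.3333.
Prior odds = 0.5898/4.3333 = 0.1361, so P(S) = 0.1361/(1+0.1361) ≈ 0.12.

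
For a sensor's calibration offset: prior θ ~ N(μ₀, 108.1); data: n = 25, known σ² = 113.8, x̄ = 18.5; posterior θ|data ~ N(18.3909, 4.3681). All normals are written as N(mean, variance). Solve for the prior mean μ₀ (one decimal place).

μ₀ = 15.8

With known observation variance, the Normal–Normal posterior has precision τ_n = τ₀ + n/σ² and mean μ_n = (τ₀μ₀ + (n/σ²)x̄)/τ_n.
Here τ₀ = 1/108.1 = 0.009251 and τ_data = 25/113.8 = 0.219684, so τ_n = 0.228935.
Rearranging for μ₀: μ₀ = (μ_n·τ_n − τ_data·x̄)/τ₀ = (18.3909·0.228935 − 0.219684·18.5) / 0.009251 = 0.146167/0.009251 ≈ 15.8.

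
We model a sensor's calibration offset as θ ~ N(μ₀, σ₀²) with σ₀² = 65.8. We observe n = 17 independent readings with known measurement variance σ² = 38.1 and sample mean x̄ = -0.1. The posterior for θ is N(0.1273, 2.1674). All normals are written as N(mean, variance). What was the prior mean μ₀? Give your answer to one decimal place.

With known observation variance, the Normal–Normal posterior has precision τ_n = τ₀ + n/σ² and mean μ_n = (τ₀μ₀ + (n/σ²)x̄)/τ_n.
Here τ₀ = 1/65.8 = 0.015198 and τ_data = 17/38.1 = 0.446194, so τ_n = 0.461392.
Rearranging for μ₀: μ₀ = (μ_n·τ_n − τ_data·x̄)/τ₀ = (0.1273·0.461392 − 0.446194·-0.1) / 0.015198 = 0.103355/0.015198 ≈ 6.8.

μ₀ = 6.8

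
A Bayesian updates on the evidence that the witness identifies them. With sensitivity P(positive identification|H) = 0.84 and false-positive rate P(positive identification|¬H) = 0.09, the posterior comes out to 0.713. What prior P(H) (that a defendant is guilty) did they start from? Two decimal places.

Bayes' rule in odds form gives O(H|E) = O(H)·[P(E|H)/P(E|¬H)], hence O(H) = O(H|E)/LR.
Posterior odds = 0.713/(1−0.713) = 2.4843. LR = 0.84/0.09 = 9.3333.
Prior odds = 2.4843/9.3333 = 0.2662, so P(H) = 0.2662/(1+0.2662) ≈ 0.21.

P(H) = 0.21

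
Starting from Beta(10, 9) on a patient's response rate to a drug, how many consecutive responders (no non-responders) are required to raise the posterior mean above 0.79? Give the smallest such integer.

k = 24

After k responders and 0 non-responders the posterior is Beta(10+k, 9), with mean (10+k)/(10+9+k).
Set (10+k)/(19+k) > 0.79 and solve: k > (0.79·19 − 10)/(1 − 0.79) = 23.857.
The smallest integer exceeding 23.857 is 24.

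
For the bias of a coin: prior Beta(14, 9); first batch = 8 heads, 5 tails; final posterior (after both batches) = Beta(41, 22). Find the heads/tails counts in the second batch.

Sequential conjugate updates are equivalent to a single update on the pooled data, so total successes = posterior α − prior α and total failures = posterior β − prior β.
Total across both batches: 41−14=27 heads, 22−9=13 tails.
Subtract the first batch: 27−8=19 heads and 13−5=8 tails.

19 heads and 8 tails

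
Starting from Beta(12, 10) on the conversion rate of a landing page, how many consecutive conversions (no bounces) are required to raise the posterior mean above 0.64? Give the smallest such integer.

k = 6

After k conversions and 0 bounces the posterior is Beta(12+k, 10), with mean (12+k)/(12+10+k).
Set (12+k)/(22+k) > 0.64 and solve: k > (0.64·22 − 12)/(1 − 0.64) = 5.778.
The smallest integer exceeding 5.778 is 6, and checking k=6: (18)/(28) = 0.6429 > 0.64.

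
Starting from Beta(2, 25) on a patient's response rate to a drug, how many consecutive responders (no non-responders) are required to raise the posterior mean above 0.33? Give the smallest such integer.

k = 11

After k responders and 0 non-responders the posterior is Beta(2+k, 25), with mean (2+k)/(2+25+k).
Set (2+k)/(27+k) > 0.33 and solve: k > (0.33·27 − 2)/(1 − 0.33) = 10.313.
The smallest integer exceeding 10.313 is 11.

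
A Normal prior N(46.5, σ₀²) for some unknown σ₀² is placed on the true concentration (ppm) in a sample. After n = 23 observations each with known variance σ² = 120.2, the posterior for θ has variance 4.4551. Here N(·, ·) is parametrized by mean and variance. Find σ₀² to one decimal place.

σ₀² = 30.2

Posterior precision equals prior precision plus data precision: 1/σ_n² = 1/σ₀² + n/σ².
So 1/σ₀² = 1/4.4551 − 23/120.2 = 0.224462 − 0.191348 = 0.033114.
Hence σ₀² = 1/0.033114 ≈ 30.2.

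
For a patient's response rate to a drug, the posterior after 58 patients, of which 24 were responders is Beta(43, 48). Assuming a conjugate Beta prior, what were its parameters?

Under Beta–binomial conjugacy the posterior parameters are (α+s, β+f).
Subtract the data counts: 43−24=19, 48−34=14.

Beta(19, 14)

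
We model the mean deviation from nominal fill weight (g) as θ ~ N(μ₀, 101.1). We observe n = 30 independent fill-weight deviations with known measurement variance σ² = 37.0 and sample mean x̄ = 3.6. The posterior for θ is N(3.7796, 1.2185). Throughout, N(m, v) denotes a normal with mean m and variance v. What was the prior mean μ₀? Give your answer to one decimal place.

μ₀ = 18.5

With known observation variance, the Normal–Normal posterior has precision τ_n = τ₀ + n/σ² and mean μ_n = (τ₀μ₀ + (n/σ²)x̄)/τ_n.
Here τ₀ = 1/101.1 = 0.009891 and τ_data = 30/37.0 = 0.810811, so τ_n = 0.820702.
Rearranging for μ₀: μ₀ = (μ_n·τ_n − τ_data·x̄)/τ₀ = (3.7796·0.820702 − 0.810811·3.6) / 0.009891 = 0.183006/0.009891 ≈ 18.5.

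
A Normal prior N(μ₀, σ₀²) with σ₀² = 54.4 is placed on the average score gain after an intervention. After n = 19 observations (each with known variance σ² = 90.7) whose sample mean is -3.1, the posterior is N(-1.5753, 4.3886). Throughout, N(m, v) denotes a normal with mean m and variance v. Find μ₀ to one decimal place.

With known observation variance, the Normal–Normal posterior has precision τ_n = τ₀ + n/σ² and mean μ_n = (τ₀μ₀ + (n/σ²)x̄)/τ_n.
Here τ₀ = 1/54.4 = 0.018382 and τ_data = 19/90.7 = 0.209482, so τ_n = 0.227864.
Rearranging for μ₀: μ₀ = (μ_n·τ_n − τ_data·x̄)/τ₀ = (-1.5753·0.227864 − 0.209482·-3.1) / 0.018382 = 0.290440/0.018382 ≈ 15.8.

μ₀ = 15.8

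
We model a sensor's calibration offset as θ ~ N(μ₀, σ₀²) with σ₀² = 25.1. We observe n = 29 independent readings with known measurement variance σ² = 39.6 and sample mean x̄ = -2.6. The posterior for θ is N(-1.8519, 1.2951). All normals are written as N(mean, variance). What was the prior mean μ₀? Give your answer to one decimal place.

μ₀ = 11.9

The posterior mean is a precision-weighted average: μ_n = (τ₀μ₀ + τ_data·x̄)/(τ₀+τ_data), with τ₀=1/σ₀² and τ_data=n/σ².
Here τ₀ = 1/25.1 = 0.039841 and τ_data = 29/39.6 = 0.732323, so τ_n = 0.772164.
Rearranging for μ₀: μ₀ = (μ_n·τ_n − τ_data·x̄)/τ₀ = (-1.8519·0.772164 − 0.732323·-2.6) / 0.039841 = 0.474069/0.039841 ≈ 11.9.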